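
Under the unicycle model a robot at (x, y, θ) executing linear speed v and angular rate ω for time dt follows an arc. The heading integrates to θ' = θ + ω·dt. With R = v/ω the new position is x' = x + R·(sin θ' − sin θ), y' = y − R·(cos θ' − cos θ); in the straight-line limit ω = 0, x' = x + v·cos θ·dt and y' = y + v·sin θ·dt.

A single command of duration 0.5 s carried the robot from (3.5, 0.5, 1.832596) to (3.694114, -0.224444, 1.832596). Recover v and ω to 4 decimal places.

v = -1.5000, ω = 0.0000

Δθ = 1.832596 − 1.832596 = 0.000000
ω = Δθ/dt = 0.000000/0.5 = 0.0000
ω = 0 → v = (Δx·cos θ + Δy·sin θ)/dt = -1.5000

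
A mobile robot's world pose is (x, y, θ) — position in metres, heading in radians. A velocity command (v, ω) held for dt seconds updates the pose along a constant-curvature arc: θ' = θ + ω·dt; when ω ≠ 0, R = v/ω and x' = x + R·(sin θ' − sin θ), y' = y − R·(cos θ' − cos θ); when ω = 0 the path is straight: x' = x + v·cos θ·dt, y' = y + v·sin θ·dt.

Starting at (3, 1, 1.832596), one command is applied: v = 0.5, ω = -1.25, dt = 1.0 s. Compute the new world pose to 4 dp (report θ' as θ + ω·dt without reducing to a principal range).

θ' = 1.8326 + -1.25·1.0 = 0.5826
R = v/ω = 0.5/-1.25 = -0.4000
x' = 3 + -0.4000·(sin 0.5826 − sin 1.8326) = 3.1663
y' = 1 − -0.4000·(cos 0.5826 − cos 1.8326) = 1.4375

(3.1663, 1.4375, 0.5826)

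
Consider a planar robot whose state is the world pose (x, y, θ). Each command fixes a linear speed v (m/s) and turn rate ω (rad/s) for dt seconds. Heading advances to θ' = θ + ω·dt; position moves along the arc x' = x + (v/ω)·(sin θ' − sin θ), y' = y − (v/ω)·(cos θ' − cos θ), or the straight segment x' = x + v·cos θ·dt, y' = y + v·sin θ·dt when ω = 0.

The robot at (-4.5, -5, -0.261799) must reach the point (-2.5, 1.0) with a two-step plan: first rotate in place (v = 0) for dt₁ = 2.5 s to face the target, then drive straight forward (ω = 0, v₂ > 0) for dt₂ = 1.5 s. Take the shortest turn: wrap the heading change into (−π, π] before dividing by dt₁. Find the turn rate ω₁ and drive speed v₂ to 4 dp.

ω₁ = 0.6043, v₂ = 4.2164

heading to target = atan2(1−-5, -2.5−-4.5) = 1.2490
Δθ = wrap(1.2490 − -0.2618) = 1.5108; ω₁ = Δθ/dt₁ = 0.6043
distance = √((-2.5−-4.5)² + (1−-5)²) = 6.3246; v₂ = distance/dt₂ = 4.2164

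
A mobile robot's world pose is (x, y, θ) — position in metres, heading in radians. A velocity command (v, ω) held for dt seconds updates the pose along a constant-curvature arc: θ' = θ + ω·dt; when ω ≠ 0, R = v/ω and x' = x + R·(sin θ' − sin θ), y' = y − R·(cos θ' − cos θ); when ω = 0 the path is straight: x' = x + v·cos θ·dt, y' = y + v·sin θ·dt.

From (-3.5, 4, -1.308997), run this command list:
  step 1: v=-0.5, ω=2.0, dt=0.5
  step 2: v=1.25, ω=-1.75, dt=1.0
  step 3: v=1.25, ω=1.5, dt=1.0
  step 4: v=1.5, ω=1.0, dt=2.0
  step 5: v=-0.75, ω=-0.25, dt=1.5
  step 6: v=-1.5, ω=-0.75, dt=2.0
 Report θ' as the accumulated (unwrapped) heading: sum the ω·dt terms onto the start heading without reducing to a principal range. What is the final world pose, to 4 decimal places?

step 1: θ'=-0.3090 (R=-0.2500) → pose (-3.6655, 4.1735, -0.3090)
step 2: θ'=-2.0590 (R=-0.7143) → pose (-3.2518, 3.1580, -2.0590)
step 3: θ'=-0.5590 (R=0.8333) → pose (-2.9578, 2.0606, -0.5590)
step 4: θ'=1.4410 (R=1.5000) → pose (-0.6749, 3.1382, 1.4410)
step 5: θ'=1.0660 (R=3.0000) → pose (-1.0239, 2.0756, 1.0660)
step 6: θ'=-0.4340 (R=2.0000) → pose (-3.6154, 1.2282, -0.4340)

(-3.6154, 1.2282, -0.4340)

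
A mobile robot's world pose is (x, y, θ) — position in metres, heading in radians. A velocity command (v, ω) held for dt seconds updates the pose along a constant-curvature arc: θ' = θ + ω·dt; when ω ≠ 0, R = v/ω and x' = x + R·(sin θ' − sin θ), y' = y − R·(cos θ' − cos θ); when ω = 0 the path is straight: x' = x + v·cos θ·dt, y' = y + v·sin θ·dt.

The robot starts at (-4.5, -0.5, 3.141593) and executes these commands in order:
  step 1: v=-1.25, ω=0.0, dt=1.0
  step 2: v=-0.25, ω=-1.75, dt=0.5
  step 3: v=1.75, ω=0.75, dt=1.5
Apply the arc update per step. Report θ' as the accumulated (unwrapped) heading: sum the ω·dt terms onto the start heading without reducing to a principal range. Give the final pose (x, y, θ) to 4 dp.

step 1: θ'=3.1416 (straight) → pose (-3.2500, -0.5000, 3.1416)
step 2: θ'=2.2666 (R=0.1429) → pose (-3.1404, -0.5513, 2.2666)
step 3: θ'=3.3916 (R=2.3333) → pose (-5.5086, 0.2138, 3.3916)

(-5.5086, 0.2138, 3.3916)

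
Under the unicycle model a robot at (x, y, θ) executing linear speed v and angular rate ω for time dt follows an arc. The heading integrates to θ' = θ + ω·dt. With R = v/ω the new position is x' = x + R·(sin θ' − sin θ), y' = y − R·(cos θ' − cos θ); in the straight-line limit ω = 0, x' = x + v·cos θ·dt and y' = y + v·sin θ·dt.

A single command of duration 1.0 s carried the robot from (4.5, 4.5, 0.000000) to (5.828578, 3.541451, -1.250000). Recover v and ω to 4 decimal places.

Δθ = -1.250000 − 0.000000 = -1.250000
ω = Δθ/dt = -1.250000/1.0 = -1.2500
R = Δx/(sin θ' − sin θ) = -1.4000
v = R·ω = -1.4000·-1.2500 = 1.7500

v = 1.7500, ω = -1.2500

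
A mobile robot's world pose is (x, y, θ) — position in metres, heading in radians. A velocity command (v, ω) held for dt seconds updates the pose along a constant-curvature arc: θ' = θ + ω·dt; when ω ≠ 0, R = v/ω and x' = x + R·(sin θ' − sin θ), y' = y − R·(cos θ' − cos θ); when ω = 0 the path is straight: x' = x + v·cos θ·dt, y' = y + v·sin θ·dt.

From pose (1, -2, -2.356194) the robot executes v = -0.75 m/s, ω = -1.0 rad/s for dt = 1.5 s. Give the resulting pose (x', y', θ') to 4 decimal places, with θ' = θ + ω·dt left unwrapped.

θ' = -2.3562 + -1.0·1.5 = -3.8562
R = v/ω = -0.75/-1.0 = 0.7500
x' = 1 + 0.7500·(sin -3.8562 − sin -2.3562) = 2.0218
y' = -2 − 0.7500·(cos -3.8562 − cos -2.3562) = -1.9638

(2.0218, -1.9638, -3.8562)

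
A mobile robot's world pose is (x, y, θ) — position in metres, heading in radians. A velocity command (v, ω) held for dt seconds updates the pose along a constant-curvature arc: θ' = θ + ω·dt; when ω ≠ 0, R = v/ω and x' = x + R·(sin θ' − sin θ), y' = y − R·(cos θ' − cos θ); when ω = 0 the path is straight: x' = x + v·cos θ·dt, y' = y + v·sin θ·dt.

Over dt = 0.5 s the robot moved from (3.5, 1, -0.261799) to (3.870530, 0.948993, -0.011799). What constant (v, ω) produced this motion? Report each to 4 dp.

v = 0.7500, ω = 0.5000

Δθ = -0.011799 − -0.261799 = 0.250000
ω = Δθ/dt = 0.250000/0.5 = 0.5000
R = Δx/(sin θ' − sin θ) = 1.5000
v = R·ω = 1.5000·0.5000 = 0.7500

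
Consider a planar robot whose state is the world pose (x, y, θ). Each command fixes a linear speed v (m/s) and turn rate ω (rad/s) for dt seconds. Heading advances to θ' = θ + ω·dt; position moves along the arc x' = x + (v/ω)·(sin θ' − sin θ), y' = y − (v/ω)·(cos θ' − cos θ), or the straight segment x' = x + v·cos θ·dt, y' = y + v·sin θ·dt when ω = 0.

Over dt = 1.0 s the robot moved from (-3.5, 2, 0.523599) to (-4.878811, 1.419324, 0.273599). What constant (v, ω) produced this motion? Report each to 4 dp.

v = -1.5000, ω = -0.2500

Δθ = 0.273599 − 0.523599 = -0.250000
ω = Δθ/dt = -0.250000/1.0 = -0.2500
R = Δx/(sin θ' − sin θ) = 6.0000
v = R·ω = 6.0000·-0.2500 = -1.5000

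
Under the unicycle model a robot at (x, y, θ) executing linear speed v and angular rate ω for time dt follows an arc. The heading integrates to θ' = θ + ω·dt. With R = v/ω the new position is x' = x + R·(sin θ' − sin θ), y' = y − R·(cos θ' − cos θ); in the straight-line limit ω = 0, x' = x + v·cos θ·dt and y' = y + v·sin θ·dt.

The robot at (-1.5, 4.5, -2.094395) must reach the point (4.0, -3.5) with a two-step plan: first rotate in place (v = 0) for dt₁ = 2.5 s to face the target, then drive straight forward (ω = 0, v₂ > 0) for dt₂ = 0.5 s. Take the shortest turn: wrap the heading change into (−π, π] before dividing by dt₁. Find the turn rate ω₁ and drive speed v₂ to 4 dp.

heading to target = atan2(-3.5−4.5, 4−-1.5) = -0.9685
Δθ = wrap(-0.9685 − -2.0944) = 1.1259; ω₁ = Δθ/dt₁ = 0.4504
distance = √((4−-1.5)² + (-3.5−4.5)²) = 9.7082; v₂ = distance/dt₂ = 19.4165

ω₁ = 0.4504, v₂ = 19.4165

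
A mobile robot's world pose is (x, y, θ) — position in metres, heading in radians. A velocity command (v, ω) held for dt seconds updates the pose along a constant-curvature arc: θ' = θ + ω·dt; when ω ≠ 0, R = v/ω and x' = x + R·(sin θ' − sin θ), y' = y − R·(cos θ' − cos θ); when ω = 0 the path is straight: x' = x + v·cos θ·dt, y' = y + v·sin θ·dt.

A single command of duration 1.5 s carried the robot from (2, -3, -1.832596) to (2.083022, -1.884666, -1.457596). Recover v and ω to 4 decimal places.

v = -0.7500, ω = 0.2500

Δθ = -1.457596 − -1.832596 = 0.375000
ω = Δθ/dt = 0.375000/1.5 = 0.2500
R = −Δy/(cos θ' − cos θ) = -3.0000
v = R·ω = -3.0000·0.2500 = -0.7500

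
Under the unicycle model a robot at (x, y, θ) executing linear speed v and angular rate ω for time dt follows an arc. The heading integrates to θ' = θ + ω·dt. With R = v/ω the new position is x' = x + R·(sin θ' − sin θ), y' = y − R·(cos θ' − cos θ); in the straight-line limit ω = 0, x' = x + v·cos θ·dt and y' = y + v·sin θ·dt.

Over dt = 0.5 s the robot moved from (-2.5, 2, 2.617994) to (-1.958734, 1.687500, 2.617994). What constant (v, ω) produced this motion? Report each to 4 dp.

v = -1.2500, ω = 0.0000

Δθ = 2.617994 − 2.617994 = 0.000000
ω = Δθ/dt = 0.000000/0.5 = 0.0000
ω = 0 → v = (Δx·cos θ + Δy·sin θ)/dt = -1.2500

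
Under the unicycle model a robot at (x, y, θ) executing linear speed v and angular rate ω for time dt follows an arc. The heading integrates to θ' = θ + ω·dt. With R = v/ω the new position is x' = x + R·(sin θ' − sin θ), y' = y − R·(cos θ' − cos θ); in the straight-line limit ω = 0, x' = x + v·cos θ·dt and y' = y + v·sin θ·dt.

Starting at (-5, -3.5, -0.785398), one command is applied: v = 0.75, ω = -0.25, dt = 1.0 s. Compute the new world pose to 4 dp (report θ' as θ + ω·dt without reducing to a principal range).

θ' = -0.7854 + -0.25·1.0 = -1.0354
R = v/ω = 0.75/-0.25 = -3.0000
x' = -5 + -3.0000·(sin -1.0354 − sin -0.7854) = -4.5411
y' = -3.5 − -3.0000·(cos -1.0354 − cos -0.7854) = -4.0908

(-4.5411, -4.0908, -1.0354)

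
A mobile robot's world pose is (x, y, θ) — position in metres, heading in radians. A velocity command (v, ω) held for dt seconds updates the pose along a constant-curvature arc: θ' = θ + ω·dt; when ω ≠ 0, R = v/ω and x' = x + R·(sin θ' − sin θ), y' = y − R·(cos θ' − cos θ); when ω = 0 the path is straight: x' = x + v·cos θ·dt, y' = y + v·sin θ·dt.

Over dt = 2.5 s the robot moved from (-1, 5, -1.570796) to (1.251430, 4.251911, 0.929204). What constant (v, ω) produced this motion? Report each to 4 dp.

v = 1.2500, ω = 1.0000

Δθ = 0.929204 − -1.570796 = 2.500000
ω = Δθ/dt = 2.500000/2.5 = 1.0000
R = Δx/(sin θ' − sin θ) = 1.2500
v = R·ω = 1.2500·1.0000 = 1.2500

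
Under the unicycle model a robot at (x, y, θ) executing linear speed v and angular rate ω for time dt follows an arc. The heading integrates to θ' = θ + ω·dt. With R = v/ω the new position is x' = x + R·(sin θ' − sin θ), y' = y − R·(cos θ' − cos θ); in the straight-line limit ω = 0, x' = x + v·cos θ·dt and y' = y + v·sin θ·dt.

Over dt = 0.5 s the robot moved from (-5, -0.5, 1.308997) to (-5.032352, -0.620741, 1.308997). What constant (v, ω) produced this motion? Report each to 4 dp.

v = -0.2500, ω = 0.0000

Δθ = 1.308997 − 1.308997 = 0.000000
ω = Δθ/dt = 0.000000/0.5 = 0.0000
ω = 0 → v = (Δx·cos θ + Δy·sin θ)/dt = -0.2500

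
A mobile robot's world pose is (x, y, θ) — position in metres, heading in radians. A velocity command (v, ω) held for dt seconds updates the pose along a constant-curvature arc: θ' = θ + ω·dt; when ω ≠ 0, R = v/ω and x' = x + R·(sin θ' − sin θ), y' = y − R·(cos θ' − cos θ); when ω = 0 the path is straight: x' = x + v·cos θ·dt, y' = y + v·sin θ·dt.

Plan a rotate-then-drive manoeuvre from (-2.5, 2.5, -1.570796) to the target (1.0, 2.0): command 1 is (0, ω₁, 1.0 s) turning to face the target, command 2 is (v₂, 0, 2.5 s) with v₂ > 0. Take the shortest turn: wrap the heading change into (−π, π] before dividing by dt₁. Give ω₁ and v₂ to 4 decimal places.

heading to target = atan2(2−2.5, 1−-2.5) = -0.1419
Δθ = wrap(-0.1419 − -1.5708) = 1.4289; ω₁ = Δθ/dt₁ = 1.4289
distance = √((1−-2.5)² + (2−2.5)²) = 3.5355; v₂ = distance/dt₂ = 1.4142

ω₁ = 1.4289, v₂ = 1.4142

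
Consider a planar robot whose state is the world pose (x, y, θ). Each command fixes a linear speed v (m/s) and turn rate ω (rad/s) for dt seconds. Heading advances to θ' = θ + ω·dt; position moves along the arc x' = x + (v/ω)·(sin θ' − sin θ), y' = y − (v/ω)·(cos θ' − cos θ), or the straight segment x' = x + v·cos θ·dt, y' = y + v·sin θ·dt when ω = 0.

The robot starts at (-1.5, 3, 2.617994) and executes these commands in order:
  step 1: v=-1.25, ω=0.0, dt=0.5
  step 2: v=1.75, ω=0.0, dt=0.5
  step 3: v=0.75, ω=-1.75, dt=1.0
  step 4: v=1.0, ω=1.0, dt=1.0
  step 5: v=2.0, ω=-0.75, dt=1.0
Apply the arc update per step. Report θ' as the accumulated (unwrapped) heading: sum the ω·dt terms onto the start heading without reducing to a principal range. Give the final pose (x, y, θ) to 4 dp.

step 1: θ'=2.6180 (straight) → pose (-0.9587, 2.6875, 2.6180)
step 2: θ'=2.6180 (straight) → pose (-1.7165, 3.1250, 2.6180)
step 3: θ'=0.8680 (R=-0.4286) → pose (-1.8292, 3.7732, 0.8680)
step 4: θ'=1.8680 (R=1.0000) → pose (-1.6361, 4.7124, 1.8680)
step 5: θ'=1.1180 (R=-2.6667) → pose (-1.4843, 6.6599, 1.1180)

(-1.4843, 6.6599, 1.1180)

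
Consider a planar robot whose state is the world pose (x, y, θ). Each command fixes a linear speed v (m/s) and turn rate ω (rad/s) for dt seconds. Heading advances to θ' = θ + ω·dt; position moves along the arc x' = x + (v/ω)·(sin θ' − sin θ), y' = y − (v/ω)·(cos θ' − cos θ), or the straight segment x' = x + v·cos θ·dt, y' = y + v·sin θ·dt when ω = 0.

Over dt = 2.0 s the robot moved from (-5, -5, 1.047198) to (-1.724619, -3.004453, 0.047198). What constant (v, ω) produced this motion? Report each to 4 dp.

v = 2.0000, ω = -0.5000

Δθ = 0.047198 − 1.047198 = -1.000000
ω = Δθ/dt = -1.000000/2.0 = -0.5000
R = Δx/(sin θ' − sin θ) = -4.0000
v = R·ω = -4.0000·-0.5000 = 2.0000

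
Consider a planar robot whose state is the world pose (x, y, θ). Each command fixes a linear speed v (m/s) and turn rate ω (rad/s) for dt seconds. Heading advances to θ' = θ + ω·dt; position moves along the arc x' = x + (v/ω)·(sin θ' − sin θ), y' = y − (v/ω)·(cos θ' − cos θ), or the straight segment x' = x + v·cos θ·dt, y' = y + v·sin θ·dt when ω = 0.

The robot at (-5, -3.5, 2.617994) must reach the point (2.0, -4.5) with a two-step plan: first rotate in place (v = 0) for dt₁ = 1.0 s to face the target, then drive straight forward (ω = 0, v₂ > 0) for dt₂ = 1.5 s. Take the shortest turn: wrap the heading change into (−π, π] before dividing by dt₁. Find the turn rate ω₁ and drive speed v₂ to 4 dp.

heading to target = atan2(-4.5−-3.5, 2−-5) = -0.1419
Δθ = wrap(-0.1419 − 2.6180) = -2.7599; ω₁ = Δθ/dt₁ = -2.7599
distance = √((2−-5)² + (-4.5−-3.5)²) = 7.0711; v₂ = distance/dt₂ = 4.7140

ω₁ = -2.7599, v₂ = 4.7140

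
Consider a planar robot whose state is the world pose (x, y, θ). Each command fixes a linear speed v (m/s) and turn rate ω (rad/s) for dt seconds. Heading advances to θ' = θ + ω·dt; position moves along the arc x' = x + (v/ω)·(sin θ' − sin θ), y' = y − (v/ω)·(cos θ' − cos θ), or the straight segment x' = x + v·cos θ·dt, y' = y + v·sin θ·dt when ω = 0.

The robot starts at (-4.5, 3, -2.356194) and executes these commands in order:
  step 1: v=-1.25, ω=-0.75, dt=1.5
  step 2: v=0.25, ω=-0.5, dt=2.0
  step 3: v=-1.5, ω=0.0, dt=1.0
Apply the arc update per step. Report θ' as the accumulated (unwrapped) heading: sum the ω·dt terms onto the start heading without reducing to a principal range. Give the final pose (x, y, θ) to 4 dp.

(-2.7427, 2.2898, -4.4812)

step 1: θ'=-3.4812 (R=1.6667) → pose (-2.7663, 3.3930, -3.4812)
step 2: θ'=-4.4812 (R=-0.5000) → pose (-3.0864, 3.7498, -4.4812)
step 3: θ'=-4.4812 (straight) → pose (-2.7427, 2.2898, -4.4812)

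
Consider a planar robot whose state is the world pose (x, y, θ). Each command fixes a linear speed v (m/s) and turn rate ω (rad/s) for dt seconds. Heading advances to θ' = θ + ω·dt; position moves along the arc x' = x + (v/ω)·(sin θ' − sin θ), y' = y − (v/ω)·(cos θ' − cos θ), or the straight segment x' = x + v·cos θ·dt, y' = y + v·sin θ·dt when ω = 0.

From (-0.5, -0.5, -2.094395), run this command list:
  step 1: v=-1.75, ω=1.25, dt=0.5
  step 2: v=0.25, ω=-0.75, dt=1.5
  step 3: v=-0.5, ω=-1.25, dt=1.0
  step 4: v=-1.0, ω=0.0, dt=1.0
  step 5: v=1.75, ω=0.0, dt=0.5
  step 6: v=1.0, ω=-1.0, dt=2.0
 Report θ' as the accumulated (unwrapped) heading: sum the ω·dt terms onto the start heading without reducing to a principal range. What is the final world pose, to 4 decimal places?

step 1: θ'=-1.4694 (R=-1.4000) → pose (-0.3196, 0.3417, -1.4694)
step 2: θ'=-2.5944 (R=-0.3333) → pose (-0.4778, 0.0233, -2.5944)
step 3: θ'=-3.8444 (R=0.4000) → pose (-0.0112, -0.0131, -3.8444)
step 4: θ'=-3.8444 (straight) → pose (0.7519, -0.6594, -3.8444)
step 5: θ'=-3.8444 (straight) → pose (0.0842, -0.0939, -3.8444)
step 6: θ'=-5.8444 (R=-1.0000) → pose (0.3057, 1.5744, -5.8444)

(0.3057, 1.5744, -5.8444)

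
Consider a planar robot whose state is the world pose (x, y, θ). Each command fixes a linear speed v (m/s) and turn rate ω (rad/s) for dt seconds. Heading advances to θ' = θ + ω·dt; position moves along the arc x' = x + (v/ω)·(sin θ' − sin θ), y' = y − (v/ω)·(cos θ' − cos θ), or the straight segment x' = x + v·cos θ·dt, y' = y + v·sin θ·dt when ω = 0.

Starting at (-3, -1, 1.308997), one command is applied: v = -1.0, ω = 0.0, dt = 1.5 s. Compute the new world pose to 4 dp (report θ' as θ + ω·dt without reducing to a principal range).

θ' = 1.3090 + 0.0·1.5 = 1.3090
ω = 0 → straight: x' = -3 + -1.0·cos(1.3090)·1.5 = -3.3882
y' = -1 + -1.0·sin(1.3090)·1.5 = -2.4489

(-3.3882, -2.4489, 1.3090)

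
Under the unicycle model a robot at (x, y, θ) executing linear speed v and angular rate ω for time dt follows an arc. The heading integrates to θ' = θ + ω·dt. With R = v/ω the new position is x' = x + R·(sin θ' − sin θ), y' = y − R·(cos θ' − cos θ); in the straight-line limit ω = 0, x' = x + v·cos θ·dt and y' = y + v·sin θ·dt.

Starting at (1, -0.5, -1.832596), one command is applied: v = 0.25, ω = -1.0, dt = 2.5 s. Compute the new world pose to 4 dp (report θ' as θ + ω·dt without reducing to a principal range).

θ' = -1.8326 + -1.0·2.5 = -4.3326
R = v/ω = 0.25/-1.0 = -0.2500
x' = 1 + -0.2500·(sin -4.3326 − sin -1.8326) = 0.5263
y' = -0.5 − -0.2500·(cos -4.3326 − cos -1.8326) = -0.5280

(0.5263, -0.5280, -4.3326)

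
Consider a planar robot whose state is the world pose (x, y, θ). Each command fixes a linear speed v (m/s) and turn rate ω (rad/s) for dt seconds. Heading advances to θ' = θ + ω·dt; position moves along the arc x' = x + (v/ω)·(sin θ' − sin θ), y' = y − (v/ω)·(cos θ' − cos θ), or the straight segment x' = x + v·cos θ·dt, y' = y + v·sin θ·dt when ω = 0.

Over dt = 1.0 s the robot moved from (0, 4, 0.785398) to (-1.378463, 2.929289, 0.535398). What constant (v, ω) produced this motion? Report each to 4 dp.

Δθ = 0.535398 − 0.785398 = -0.250000
ω = Δθ/dt = -0.250000/1.0 = -0.2500
R = Δx/(sin θ' − sin θ) = 7.0000
v = R·ω = 7.0000·-0.2500 = -1.7500

v = -1.7500, ω = -0.2500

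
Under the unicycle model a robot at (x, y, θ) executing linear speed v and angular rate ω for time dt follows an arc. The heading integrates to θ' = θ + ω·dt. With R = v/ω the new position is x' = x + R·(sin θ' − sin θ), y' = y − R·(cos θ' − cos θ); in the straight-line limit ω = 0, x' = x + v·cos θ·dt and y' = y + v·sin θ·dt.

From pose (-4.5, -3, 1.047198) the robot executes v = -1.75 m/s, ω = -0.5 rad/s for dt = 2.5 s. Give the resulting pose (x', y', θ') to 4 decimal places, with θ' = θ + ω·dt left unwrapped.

θ' = 1.0472 + -0.5·2.5 = -0.2028
R = v/ω = -1.75/-0.5 = 3.5000
x' = -4.5 + 3.5000·(sin -0.2028 − sin 1.0472) = -8.2360
y' = -3 − 3.5000·(cos -0.2028 − cos 1.0472) = -4.6783

(-8.2360, -4.6783, -0.2028)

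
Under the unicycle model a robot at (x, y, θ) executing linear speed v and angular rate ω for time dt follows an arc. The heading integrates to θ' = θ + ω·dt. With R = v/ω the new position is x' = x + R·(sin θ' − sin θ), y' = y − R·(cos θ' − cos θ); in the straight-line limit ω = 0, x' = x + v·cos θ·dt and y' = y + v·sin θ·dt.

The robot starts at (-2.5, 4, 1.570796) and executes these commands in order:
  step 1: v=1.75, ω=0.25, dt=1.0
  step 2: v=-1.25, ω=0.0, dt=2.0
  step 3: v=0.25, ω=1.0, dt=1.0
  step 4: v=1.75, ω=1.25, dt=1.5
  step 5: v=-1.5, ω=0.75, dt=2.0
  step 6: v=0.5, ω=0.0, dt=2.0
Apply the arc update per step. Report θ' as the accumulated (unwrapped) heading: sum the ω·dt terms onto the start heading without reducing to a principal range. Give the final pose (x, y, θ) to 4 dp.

(-4.9327, 4.1179, 6.1958)

step 1: θ'=1.8208 (R=7.0000) → pose (-2.7176, 5.7318, 1.8208)
step 2: θ'=1.8208 (straight) → pose (-2.0991, 3.3095, 1.8208)
step 3: θ'=2.8208 (R=0.2500) → pose (-2.2625, 3.4849, 2.8208)
step 4: θ'=4.6958 (R=1.4000) → pose (-4.1038, 2.1796, 4.6958)
step 5: θ'=6.1958 (R=-2.0000) → pose (-5.9289, 4.2051, 6.1958)
step 6: θ'=6.1958 (straight) → pose (-4.9327, 4.1179, 6.1958)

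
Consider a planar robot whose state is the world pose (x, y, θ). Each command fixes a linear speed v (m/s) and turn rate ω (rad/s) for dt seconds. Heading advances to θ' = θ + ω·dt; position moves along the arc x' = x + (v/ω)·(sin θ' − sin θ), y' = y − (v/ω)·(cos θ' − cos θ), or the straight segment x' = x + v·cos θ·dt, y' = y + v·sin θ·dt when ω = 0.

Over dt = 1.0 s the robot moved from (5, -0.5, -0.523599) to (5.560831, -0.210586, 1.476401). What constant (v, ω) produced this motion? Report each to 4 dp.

v = 0.7500, ω = 2.0000

Δθ = 1.476401 − -0.523599 = 2.000000
ω = Δθ/dt = 2.000000/1.0 = 2.0000
R = Δx/(sin θ' − sin θ) = 0.3750
v = R·ω = 0.3750·2.0000 = 0.7500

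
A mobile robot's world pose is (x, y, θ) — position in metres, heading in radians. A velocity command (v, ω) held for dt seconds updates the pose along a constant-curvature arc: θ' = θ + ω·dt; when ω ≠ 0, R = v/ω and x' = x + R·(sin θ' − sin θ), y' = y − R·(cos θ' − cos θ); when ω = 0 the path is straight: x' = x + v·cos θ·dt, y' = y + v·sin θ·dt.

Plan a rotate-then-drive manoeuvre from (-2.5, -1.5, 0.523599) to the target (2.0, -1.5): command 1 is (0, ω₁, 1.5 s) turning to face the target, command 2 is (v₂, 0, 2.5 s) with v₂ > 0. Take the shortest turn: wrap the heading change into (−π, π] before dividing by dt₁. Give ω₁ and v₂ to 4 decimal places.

ω₁ = -0.3491, v₂ = 1.8000

heading to target = atan2(-1.5−-1.5, 2−-2.5) = 0.0000
Δθ = wrap(0.0000 − 0.5236) = -0.5236; ω₁ = Δθ/dt₁ = -0.3491
distance = √((2−-2.5)² + (-1.5−-1.5)²) = 4.5000; v₂ = distance/dt₂ = 1.8000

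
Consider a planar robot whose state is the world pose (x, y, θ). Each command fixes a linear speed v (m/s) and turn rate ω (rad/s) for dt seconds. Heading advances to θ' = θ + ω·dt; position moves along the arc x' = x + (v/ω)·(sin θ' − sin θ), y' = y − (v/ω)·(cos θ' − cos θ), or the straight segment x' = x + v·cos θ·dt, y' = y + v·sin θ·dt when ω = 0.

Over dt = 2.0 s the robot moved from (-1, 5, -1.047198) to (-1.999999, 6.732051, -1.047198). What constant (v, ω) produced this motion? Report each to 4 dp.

v = -1.0000, ω = 0.0000

Δθ = -1.047198 − -1.047198 = 0.000000
ω = Δθ/dt = 0.000000/2.0 = 0.0000
ω = 0 → v = (Δx·cos θ + Δy·sin θ)/dt = -1.0000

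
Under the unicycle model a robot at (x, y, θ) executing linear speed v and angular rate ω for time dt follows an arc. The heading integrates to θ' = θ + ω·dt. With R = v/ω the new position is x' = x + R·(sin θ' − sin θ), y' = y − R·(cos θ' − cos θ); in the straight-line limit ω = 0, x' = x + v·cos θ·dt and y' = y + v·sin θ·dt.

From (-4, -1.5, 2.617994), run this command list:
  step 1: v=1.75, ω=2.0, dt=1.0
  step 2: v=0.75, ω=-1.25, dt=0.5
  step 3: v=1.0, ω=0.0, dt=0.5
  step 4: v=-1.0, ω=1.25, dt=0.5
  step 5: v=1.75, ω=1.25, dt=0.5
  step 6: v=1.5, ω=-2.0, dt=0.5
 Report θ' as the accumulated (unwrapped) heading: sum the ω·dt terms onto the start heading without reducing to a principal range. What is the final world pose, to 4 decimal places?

step 1: θ'=4.6180 (R=0.8750) → pose (-5.3086, -2.1753, 4.6180)
step 2: θ'=3.9930 (R=-0.6000) → pose (-5.4546, -2.5141, 3.9930)
step 3: θ'=3.9930 (straight) → pose (-5.7841, -2.8902, 3.9930)
step 4: θ'=4.6180 (R=-0.8000) → pose (-5.5894, -2.4385, 4.6180)
step 5: θ'=5.2430 (R=1.4000) → pose (-5.4031, -3.2789, 5.2430)
step 6: θ'=4.2430 (R=-0.7500) → pose (-5.3811, -3.9977, 4.2430)

(-5.3811, -3.9977, 4.2430)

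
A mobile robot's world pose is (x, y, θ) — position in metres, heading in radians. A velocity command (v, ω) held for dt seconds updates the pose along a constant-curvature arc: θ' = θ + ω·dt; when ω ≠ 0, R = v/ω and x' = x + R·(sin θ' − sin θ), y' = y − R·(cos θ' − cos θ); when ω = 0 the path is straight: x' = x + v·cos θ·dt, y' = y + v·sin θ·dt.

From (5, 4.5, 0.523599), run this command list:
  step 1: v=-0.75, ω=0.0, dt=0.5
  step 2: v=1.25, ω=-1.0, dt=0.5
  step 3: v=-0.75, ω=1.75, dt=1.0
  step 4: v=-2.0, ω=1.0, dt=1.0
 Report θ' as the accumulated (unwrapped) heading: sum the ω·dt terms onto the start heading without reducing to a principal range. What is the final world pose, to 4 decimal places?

(6.1006, 2.5016, 2.7736)

step 1: θ'=0.5236 (straight) → pose (4.6752, 4.3125, 0.5236)
step 2: θ'=0.0236 (R=-1.2500) → pose (5.2707, 4.4796, 0.0236)
step 3: θ'=1.7736 (R=-0.4286) → pose (4.8611, 3.9648, 1.7736)
step 4: θ'=2.7736 (R=-2.0000) → pose (6.1006, 2.5016, 2.7736)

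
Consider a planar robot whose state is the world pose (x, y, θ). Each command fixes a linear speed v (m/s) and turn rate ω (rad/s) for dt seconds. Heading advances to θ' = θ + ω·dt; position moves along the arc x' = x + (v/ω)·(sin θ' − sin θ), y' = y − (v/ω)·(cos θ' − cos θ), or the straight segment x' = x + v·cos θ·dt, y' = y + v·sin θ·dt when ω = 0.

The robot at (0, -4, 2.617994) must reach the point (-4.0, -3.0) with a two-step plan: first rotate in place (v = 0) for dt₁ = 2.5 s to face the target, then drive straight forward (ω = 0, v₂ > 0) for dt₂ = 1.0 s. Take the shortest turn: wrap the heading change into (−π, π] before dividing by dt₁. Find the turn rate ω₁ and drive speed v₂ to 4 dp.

heading to target = atan2(-3−-4, -4−0) = 2.8966
Δθ = wrap(2.8966 − 2.6180) = 0.2786; ω₁ = Δθ/dt₁ = 0.1114
distance = √((-4−0)² + (-3−-4)²) = 4.1231; v₂ = distance/dt₂ = 4.1231

ω₁ = 0.1114, v₂ = 4.1231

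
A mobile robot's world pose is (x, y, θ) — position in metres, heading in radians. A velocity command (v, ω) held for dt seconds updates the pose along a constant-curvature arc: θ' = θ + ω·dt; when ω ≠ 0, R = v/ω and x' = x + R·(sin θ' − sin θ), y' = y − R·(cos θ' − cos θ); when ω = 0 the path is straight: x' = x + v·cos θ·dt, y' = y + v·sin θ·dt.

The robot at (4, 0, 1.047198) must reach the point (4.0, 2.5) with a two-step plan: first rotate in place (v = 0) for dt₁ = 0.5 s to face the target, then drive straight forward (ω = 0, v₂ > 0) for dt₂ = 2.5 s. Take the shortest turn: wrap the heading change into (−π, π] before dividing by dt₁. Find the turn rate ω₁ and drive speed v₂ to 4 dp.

heading to target = atan2(2.5−0, 4−4) = 1.5708
Δθ = wrap(1.5708 − 1.0472) = 0.5236; ω₁ = Δθ/dt₁ = 1.0472
distance = √((4−4)² + (2.5−0)²) = 2.5000; v₂ = distance/dt₂ = 1.0000

ω₁ = 1.0472, v₂ = 1.0000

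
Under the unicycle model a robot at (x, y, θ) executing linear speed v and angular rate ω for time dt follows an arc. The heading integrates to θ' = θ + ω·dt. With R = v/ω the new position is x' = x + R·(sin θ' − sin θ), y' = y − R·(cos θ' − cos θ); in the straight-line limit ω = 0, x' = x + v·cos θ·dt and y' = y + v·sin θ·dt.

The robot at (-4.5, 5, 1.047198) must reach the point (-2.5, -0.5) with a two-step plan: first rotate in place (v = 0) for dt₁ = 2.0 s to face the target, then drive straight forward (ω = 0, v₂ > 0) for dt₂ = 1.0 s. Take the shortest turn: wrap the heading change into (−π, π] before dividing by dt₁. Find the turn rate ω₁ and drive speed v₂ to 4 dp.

heading to target = atan2(-0.5−5, -2.5−-4.5) = -1.2220
Δθ = wrap(-1.2220 − 1.0472) = -2.2692; ω₁ = Δθ/dt₁ = -1.1346
distance = √((-2.5−-4.5)² + (-0.5−5)²) = 5.8523; v₂ = distance/dt₂ = 5.8523

ω₁ = -1.1346, v₂ = 5.8523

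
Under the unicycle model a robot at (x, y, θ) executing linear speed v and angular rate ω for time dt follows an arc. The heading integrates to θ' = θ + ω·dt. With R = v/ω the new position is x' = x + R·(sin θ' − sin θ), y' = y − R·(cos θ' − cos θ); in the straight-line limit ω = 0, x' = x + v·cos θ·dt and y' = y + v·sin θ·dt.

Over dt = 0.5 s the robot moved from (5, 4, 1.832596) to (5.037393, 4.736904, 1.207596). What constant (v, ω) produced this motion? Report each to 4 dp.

v = 1.5000, ω = -1.2500

Δθ = 1.207596 − 1.832596 = -0.625000
ω = Δθ/dt = -0.625000/0.5 = -1.2500
R = −Δy/(cos θ' − cos θ) = -1.2000
v = R·ω = -1.2000·-1.2500 = 1.5000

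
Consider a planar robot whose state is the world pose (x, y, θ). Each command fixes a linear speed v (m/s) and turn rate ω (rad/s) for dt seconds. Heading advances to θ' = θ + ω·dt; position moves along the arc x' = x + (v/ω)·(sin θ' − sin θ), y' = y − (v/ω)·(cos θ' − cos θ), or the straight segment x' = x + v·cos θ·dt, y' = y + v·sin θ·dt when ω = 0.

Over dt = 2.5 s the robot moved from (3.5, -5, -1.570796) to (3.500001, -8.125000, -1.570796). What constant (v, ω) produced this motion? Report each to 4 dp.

v = 1.2500, ω = 0.0000

Δθ = -1.570796 − -1.570796 = 0.000000
ω = Δθ/dt = 0.000000/2.5 = 0.0000
ω = 0 → v = (Δx·cos θ + Δy·sin θ)/dt = 1.2500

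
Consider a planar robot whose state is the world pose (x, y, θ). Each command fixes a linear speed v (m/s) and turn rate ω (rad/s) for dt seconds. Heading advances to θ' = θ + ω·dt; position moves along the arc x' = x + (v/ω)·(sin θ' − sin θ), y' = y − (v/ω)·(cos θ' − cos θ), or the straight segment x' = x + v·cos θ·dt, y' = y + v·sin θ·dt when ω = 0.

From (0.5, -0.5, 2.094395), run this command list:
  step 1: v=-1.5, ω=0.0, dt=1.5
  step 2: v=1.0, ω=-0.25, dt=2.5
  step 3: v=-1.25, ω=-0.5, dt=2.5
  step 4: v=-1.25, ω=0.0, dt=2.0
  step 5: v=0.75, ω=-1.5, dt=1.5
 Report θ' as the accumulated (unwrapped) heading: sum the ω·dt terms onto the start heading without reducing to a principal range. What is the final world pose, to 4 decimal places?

(-2.7166, -3.4847, -2.0306)

step 1: θ'=2.0944 (straight) → pose (1.6250, -2.4486, 2.0944)
step 2: θ'=1.4694 (R=-4.0000) → pose (1.1096, -0.0436, 1.4694)
step 3: θ'=0.2194 (R=2.5000) → pose (-0.8334, -2.2307, 0.2194)
step 4: θ'=0.2194 (straight) → pose (-3.2735, -2.7747, 0.2194)
step 5: θ'=-2.0306 (R=-0.5000) → pose (-2.7166, -3.4847, -2.0306)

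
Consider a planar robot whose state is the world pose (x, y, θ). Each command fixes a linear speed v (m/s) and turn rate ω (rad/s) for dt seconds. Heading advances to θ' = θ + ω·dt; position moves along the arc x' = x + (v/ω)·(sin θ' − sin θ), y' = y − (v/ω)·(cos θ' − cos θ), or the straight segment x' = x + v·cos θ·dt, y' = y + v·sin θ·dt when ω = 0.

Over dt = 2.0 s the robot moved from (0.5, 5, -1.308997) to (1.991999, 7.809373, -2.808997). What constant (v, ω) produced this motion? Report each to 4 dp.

v = -1.7500, ω = -0.7500

Δθ = -2.808997 − -1.308997 = -1.500000
ω = Δθ/dt = -1.500000/2.0 = -0.7500
R = −Δy/(cos θ' − cos θ) = 2.3333
v = R·ω = 2.3333·-0.7500 = -1.7500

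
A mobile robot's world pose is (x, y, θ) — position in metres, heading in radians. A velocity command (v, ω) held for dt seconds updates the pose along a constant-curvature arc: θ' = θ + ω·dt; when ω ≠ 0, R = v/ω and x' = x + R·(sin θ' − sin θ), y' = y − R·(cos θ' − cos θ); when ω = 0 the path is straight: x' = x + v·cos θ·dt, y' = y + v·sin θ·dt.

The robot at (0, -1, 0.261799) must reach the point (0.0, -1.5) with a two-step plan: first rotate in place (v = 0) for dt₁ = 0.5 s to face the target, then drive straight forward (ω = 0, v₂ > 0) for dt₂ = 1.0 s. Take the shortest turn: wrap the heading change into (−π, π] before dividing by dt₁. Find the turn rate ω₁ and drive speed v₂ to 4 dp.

heading to target = atan2(-1.5−-1, 0−0) = -1.5708
Δθ = wrap(-1.5708 − 0.2618) = -1.8326; ω₁ = Δθ/dt₁ = -3.6652
distance = √((0−0)² + (-1.5−-1)²) = 0.5000; v₂ = distance/dt₂ = 0.5000

ω₁ = -3.6652, v₂ = 0.5000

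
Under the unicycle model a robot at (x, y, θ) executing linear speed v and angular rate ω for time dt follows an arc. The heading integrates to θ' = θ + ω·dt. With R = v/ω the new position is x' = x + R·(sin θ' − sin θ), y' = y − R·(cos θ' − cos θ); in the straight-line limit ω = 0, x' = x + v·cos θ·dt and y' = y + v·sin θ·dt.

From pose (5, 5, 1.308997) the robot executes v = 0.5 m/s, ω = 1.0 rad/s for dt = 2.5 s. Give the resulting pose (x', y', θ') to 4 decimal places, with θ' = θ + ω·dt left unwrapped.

(4.2076, 5.5221, 3.8090)

θ' = 1.3090 + 1.0·2.5 = 3.8090
R = v/ω = 0.5/1.0 = 0.5000
x' = 5 + 0.5000·(sin 3.8090 − sin 1.3090) = 4.2076
y' = 5 − 0.5000·(cos 3.8090 − cos 1.3090) = 5.5221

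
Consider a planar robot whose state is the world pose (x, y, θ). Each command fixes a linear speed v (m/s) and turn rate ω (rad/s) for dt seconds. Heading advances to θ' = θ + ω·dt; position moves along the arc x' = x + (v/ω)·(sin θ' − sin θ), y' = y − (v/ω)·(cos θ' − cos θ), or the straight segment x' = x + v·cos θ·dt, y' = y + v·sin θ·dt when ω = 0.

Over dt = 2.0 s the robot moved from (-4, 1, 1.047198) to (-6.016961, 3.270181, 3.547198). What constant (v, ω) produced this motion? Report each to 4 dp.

v = 2.0000, ω = 1.2500

Δθ = 3.547198 − 1.047198 = 2.500000
ω = Δθ/dt = 2.500000/2.0 = 1.2500
R = −Δy/(cos θ' − cos θ) = 1.6000
v = R·ω = 1.6000·1.2500 = 2.0000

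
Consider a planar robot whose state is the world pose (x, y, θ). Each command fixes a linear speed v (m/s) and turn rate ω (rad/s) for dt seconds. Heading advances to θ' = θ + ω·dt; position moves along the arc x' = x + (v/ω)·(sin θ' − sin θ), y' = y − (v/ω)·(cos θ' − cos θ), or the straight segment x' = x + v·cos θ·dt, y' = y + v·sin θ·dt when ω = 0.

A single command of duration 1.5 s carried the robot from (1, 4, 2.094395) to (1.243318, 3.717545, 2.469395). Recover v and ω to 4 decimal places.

Δθ = 2.469395 − 2.094395 = 0.375000
ω = Δθ/dt = 0.375000/1.5 = 0.2500
R = −Δy/(cos θ' − cos θ) = -1.0000
v = R·ω = -1.0000·0.2500 = -0.2500

v = -0.2500, ω = 0.2500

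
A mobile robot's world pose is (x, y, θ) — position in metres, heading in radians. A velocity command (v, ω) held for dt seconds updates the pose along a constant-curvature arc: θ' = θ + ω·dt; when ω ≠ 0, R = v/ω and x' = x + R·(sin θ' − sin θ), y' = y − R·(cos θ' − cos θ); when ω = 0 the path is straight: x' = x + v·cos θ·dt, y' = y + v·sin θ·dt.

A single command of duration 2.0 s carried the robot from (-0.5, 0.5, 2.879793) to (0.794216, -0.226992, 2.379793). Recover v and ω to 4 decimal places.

v = -0.7500, ω = -0.2500

Δθ = 2.379793 − 2.879793 = -0.500000
ω = Δθ/dt = -0.500000/2.0 = -0.2500
R = Δx/(sin θ' − sin θ) = 3.0000
v = R·ω = 3.0000·-0.2500 = -0.7500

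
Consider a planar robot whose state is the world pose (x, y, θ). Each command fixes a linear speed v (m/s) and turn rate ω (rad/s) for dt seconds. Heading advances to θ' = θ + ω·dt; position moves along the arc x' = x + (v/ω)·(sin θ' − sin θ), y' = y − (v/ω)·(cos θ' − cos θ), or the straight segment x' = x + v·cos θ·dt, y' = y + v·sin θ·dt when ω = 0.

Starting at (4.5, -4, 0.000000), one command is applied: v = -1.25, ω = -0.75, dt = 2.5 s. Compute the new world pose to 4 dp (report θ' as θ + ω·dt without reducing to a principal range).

θ' = 0.0000 + -0.75·2.5 = -1.8750
R = v/ω = -1.25/-0.75 = 1.6667
x' = 4.5 + 1.6667·(sin -1.8750 − sin 0.0000) = 2.9099
y' = -4 − 1.6667·(cos -1.8750 − cos 0.0000) = -1.8341

(2.9099, -1.8341, -1.8750)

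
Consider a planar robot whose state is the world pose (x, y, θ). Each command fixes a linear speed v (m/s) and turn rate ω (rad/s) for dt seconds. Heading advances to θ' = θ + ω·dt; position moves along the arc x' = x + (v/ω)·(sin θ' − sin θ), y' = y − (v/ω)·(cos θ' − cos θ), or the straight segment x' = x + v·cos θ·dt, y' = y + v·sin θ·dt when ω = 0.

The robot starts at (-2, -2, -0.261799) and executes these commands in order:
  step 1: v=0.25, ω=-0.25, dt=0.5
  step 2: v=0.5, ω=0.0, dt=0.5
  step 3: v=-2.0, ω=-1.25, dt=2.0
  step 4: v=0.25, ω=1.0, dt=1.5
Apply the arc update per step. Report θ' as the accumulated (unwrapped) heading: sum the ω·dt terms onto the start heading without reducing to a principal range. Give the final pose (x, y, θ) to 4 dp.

step 1: θ'=-0.3868 (R=-1.0000) → pose (-1.8816, -2.0398, -0.3868)
step 2: θ'=-0.3868 (straight) → pose (-1.6501, -2.1341, -0.3868)
step 3: θ'=-2.8868 (R=1.6000) → pose (-1.4498, 0.8960, -2.8868)
step 4: θ'=-1.3868 (R=0.2500) → pose (-1.6325, 0.6084, -1.3868)

(-1.6325, 0.6084, -1.3868)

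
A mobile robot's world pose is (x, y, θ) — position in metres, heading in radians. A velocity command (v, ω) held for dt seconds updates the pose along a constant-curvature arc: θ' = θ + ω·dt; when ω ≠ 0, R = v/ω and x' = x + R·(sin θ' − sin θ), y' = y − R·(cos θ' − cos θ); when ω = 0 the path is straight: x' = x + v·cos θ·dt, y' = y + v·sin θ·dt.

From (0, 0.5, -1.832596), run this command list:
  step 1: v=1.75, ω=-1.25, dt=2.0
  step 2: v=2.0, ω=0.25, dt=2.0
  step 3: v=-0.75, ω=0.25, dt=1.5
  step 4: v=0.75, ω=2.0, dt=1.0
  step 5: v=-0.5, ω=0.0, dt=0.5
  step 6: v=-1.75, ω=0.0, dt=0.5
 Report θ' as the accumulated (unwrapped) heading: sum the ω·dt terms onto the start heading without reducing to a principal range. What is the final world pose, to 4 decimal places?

step 1: θ'=-4.3326 (R=-1.4000) → pose (-2.6525, 0.3433, -4.3326)
step 2: θ'=-3.8326 (R=8.0000) → pose (-4.9840, 3.5424, -3.8326)
step 3: θ'=-3.4576 (R=-3.0000) → pose (-4.0044, 3.0027, -3.4576)
step 4: θ'=-1.4576 (R=0.3750) → pose (-4.4935, 2.6039, -1.4576)
step 5: θ'=-1.4576 (straight) → pose (-4.5217, 2.8523, -1.4576)
step 6: θ'=-1.4576 (straight) → pose (-4.6206, 3.7217, -1.4576)

(-4.6206, 3.7217, -1.4576)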